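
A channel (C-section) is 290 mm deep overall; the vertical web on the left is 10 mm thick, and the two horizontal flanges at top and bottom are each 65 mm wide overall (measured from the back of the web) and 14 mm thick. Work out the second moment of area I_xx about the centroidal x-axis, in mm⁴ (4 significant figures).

Break the section into simple shapes (no overlaps), measuring from the bottom-left corner of the bounding box.
Web: 10 × 290, A = 2 900 mm², y = 145 mm, Ī = 20 324 167 mm⁴.
Top flange (beyond web): 55 × 14, A = 770 mm², y = 283 mm, Ī = 12576.7 mm⁴.
Bottom flange (beyond web): 55 × 14, A = 770 mm², y = 7 mm, Ī = 12576.7 mm⁴.
By symmetry the centroid is at mid-height, ȳ = 145 mm.
Transfer each piece to the centroidal x-axis using Ī + A·d² with d = y − 145:
  web: d = 0 mm → contributes +20 324 167 mm⁴
  top flange (beyond web): d = 138 mm → contributes +14 676 457 mm⁴
  bottom flange (beyond web): d = -138 mm → contributes +14 676 457 mm⁴
Total I = 49 677 080 mm⁴.

I_xx ≈ 4.968 × 10⁷ mm⁴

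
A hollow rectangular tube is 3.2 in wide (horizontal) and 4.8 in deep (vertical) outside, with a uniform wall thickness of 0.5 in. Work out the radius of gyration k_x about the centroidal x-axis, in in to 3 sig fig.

k_x ≈ 1.67 in

Treat the section as a set of non-overlapping primitives; coordinates are from the bounding-box lower-left.
Outer rectangle: 3.2 × 4.8, A = 15.36 in², y = 2.4 in, Ī = 29.491 in⁴.
Inner void (subtracted): 2.2 × 3.8, A = 8.36 in², y = 2.4 in, Ī = 10.06 in⁴.
By symmetry the centroid is at mid-height, ȳ = 2.4 in.
All pieces are centred on the centroidal x-axis, so I = ΣĪ (holes subtracted) = 19.431 in⁴.
Radius of gyration: k = √(I/A) = √(19.431 / 7) = 1.6661 in.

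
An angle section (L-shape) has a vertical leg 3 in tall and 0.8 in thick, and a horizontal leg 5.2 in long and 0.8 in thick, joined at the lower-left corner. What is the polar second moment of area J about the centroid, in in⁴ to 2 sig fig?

Split into non-overlapping primitives; take the origin at the lower-left of the bounding box.
Vertical leg: 0.8 × 3, A = 2.4 in², y = 1.5 in, Ī = 1.8 in⁴.
Horizontal leg (remainder): 4.4 × 0.8, A = 3.52 in², y = 0.4 in, Ī = 0.1877 in⁴.
Centroid: ȳ = ΣA·y / ΣA = 0.8459 in.
Transfer each piece to the centroidal x-axis using Ī + A·d² with d = y − 0.8459:
  vertical leg: d = 0.6541 in → contributes +2.827 in⁴
  horizontal leg (remainder): d = -0.4459 in → contributes +0.8877 in⁴
Total I = 3.714 in⁴.
For the y-axis: x̄ = 1.946 in.
Repeating about the centroidal y-axis gives I_y = 15.45 in⁴.
Polar second moment: J = I_x + I_y = 19.17 in⁴.

J ≈ 19 in⁴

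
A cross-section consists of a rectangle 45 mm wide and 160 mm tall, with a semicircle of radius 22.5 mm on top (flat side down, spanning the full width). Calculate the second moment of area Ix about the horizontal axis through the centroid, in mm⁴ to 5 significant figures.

Treat the section as a set of non-overlapping primitives; coordinates are from the bounding-box lower-left.
Rectangular body: 45 × 160, A = 7 200 mm², y = 80 mm, Ī = 15 360 000 mm⁴.
Semicircular cap: semicircle r = 22.5, A = 795.2156 mm², y = 169.5493 mm, Ī = 28129.51 mm⁴.
Centroid: ȳ = ΣA·y / ΣA = 88.9067 mm.
Transfer each piece to the horizontal axis through the centroid using Ī + A·d² with d = y − 88.9067:
  rectangular body: d = -8.906702 mm → contributes +15 931 171 mm⁴
  semicircular cap: d = 80.64259 mm → contributes +5 199 598 mm⁴
Total I = 21 130 769 mm⁴.

Ix ≈ 2.1131 × 10⁷ mm⁴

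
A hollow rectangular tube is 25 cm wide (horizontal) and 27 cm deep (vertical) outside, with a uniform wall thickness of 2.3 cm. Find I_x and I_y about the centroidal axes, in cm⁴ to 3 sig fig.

Treat the section as a set of non-overlapping primitives; coordinates are from the bounding-box lower-left.
Outer rectangle: 25 × 27, A = 675 cm², y = 13.5 cm, Ī = 41 006 cm⁴.
Inner void (subtracted): 20.4 × 22.4, A = 456.96 cm², y = 13.5 cm, Ī = 19 107 cm⁴.
By symmetry the centroid is at mid-height, ȳ = 13.5 cm.
All pieces are centred on the centroidal x-axis, so I = ΣĪ (holes subtracted) = 21 899 cm⁴.
Repeating about the centroidal y-axis gives I_y = 19 309 cm⁴.

I_x ≈ 2.19 × 10⁴ cm⁴, I_y ≈ 1.93 × 10⁴ cm⁴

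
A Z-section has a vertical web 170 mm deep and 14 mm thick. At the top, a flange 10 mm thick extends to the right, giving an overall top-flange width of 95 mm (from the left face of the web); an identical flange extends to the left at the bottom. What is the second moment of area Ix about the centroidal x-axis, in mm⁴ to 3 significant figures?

Split into non-overlapping primitives; take the origin at the lower-left of the bounding box.
Web: 14 × 170, A = 2 380 mm², y = 85 mm, Ī = 5 731 833 mm⁴.
Top flange (beyond web): 81 × 10, A = 810 mm², y = 165 mm, Ī = 6 750 mm⁴.
Bottom flange (beyond web): 81 × 10, A = 810 mm², y = 5 mm, Ī = 6 750 mm⁴.
Centroid: ȳ = ΣA·y / ΣA = 85 mm.
Transfer each piece to the centroidal x-axis using Ī + A·d² with d = y − 85:
  web: d = 0 mm → contributes +5 731 833 mm⁴
  top flange (beyond web): d = 80 mm → contributes +5 190 750 mm⁴
  bottom flange (beyond web): d = -80 mm → contributes +5 190 750 mm⁴
Total I = 16 113 333 mm⁴.

Ix ≈ 1.61 × 10⁷ mm⁴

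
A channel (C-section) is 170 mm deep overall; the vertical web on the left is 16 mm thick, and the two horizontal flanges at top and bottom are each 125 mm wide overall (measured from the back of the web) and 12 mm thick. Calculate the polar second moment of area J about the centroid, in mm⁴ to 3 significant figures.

J ≈ 3.08 × 10⁷ mm⁴

Break the section into simple shapes (no overlaps), measuring from the bottom-left corner of the bounding box.
Web: 16 × 170, A = 2 720 mm², y = 85 mm, Ī = 6 550 667 mm⁴.
Top flange (beyond web): 109 × 12, A = 1 308 mm², y = 164 mm, Ī = 15 696 mm⁴.
Bottom flange (beyond web): 109 × 12, A = 1 308 mm², y = 6 mm, Ī = 15 696 mm⁴.
By symmetry the centroid is at mid-height, ȳ = 85 mm.
Transfer each piece to the centroidal x-axis using Ī + A·d² with d = y − 85:
  web: d = 0 mm → contributes +6 550 667 mm⁴
  top flange (beyond web): d = 79 mm → contributes +8 178 924 mm⁴
  bottom flange (beyond web): d = -79 mm → contributes +8 178 924 mm⁴
Total I = 22 908 515 mm⁴.
For the y-axis: x̄ = 38.641 mm.
Repeating about the centroidal y-axis gives I_y = 7 857 043 mm⁴.
Polar second moment: J = I_x + I_y = 30 765 557 mm⁴.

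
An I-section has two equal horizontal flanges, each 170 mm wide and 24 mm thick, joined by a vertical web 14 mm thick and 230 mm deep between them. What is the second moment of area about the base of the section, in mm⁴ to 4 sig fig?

Decompose the section into non-overlapping parts with the origin at the bottom-left of its bounding rectangle.
Bottom flange: 170 × 24, A = 4 080 mm², y = 12 mm, Ī = 195 840 mm⁴.
Web: 14 × 230, A = 3 220 mm², y = 139 mm, Ī = 14 194 833 mm⁴.
Top flange: 170 × 24, A = 4 080 mm², y = 266 mm, Ī = 195 840 mm⁴.
Transfer each piece to the bottom edge using Ī + A·d² with d = y − 0:
  bottom flange: d = 12 mm → contributes +783 360 mm⁴
  web: d = 139 mm → contributes +76 408 453 mm⁴
  top flange: d = 266 mm → contributes +288 880 320 mm⁴
Total I = 366 072 133 mm⁴.

I_base ≈ 3.661 × 10⁸ mm⁴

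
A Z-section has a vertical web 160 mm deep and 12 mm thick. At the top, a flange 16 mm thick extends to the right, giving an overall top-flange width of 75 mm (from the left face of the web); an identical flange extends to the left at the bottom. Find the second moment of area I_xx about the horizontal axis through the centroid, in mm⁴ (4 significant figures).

I_xx ≈ 1.459 × 10⁷ mm⁴

Break the section into simple shapes (no overlaps), measuring from the bottom-left corner of the bounding box.
Web: 12 × 160, A = 1 920 mm², y = 80 mm, Ī = 4 096 000 mm⁴.
Top flange (beyond web): 63 × 16, A = 1 008 mm², y = 152 mm, Ī = 21 504 mm⁴.
Bottom flange (beyond web): 63 × 16, A = 1 008 mm², y = 8 mm, Ī = 21 504 mm⁴.
Centroid: ȳ = ΣA·y / ΣA = 80 mm.
Transfer each piece to the horizontal axis through the centroid using Ī + A·d² with d = y − 80:
  web: d = 0 mm → contributes +4 096 000 mm⁴
  top flange (beyond web): d = 72 mm → contributes +5 246 976 mm⁴
  bottom flange (beyond web): d = -72 mm → contributes +5 246 976 mm⁴
Total I = 14 589 952 mm⁴.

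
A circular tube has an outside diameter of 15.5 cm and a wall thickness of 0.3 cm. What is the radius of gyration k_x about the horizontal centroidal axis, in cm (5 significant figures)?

Break the section into simple shapes (no overlaps), measuring from the bottom-left corner of the bounding box.
Outer circle: ⌀15.5, A = 188.6919 cm², y = 7.75 cm, Ī = 2833.327 cm⁴.
Bore (subtracted): ⌀14.9, A = 174.3662 cm², y = 7.75 cm, Ī = 2419.441 cm⁴.
By symmetry the centroid is at mid-height, ȳ = 7.75 cm.
All pieces are centred on the horizontal centroidal axis, so I = ΣĪ (holes subtracted) = 413.8863 cm⁴.
Radius of gyration: k = √(I/A) = √(413.8863 / 14.32566) = 5.375058 cm.

k_x ≈ 5.3751 cm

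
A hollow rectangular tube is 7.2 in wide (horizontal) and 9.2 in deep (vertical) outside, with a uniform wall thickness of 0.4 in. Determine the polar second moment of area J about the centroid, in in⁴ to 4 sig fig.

J ≈ 253.8 in⁴

Break the section into simple shapes (no overlaps), measuring from the bottom-left corner of the bounding box.
Outer rectangle: 7.2 × 9.2, A = 66.24 in², y = 4.6 in, Ī = 467.213 in⁴.
Inner void (subtracted): 6.4 × 8.4, A = 53.76 in², y = 4.6 in, Ī = 316.109 in⁴.
By symmetry the centroid is at mid-height, ȳ = 4.6 in.
All pieces are centred on the centroidal x-axis, so I = ΣĪ (holes subtracted) = 151.104 in⁴.
Repeating about the centroidal y-axis gives I_y = 102.656 in⁴.
Polar second moment: J = I_x + I_y = 253.76 in⁴.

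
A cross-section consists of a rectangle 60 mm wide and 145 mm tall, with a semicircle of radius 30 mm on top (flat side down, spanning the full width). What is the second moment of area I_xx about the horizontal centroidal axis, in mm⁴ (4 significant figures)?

I_xx ≈ 2.417 × 10⁷ mm⁴

Treat the section as a set of non-overlapping primitives; coordinates are from the bounding-box lower-left.
Rectangular body: 60 × 145, A = 8 700 mm², y = 72.5 mm, Ī = 15 243 125 mm⁴.
Semicircular cap: semicircle r = 30, A = 1413.72 mm², y = 157.732 mm, Ī = 88903.1 mm⁴.
Centroid: ȳ = ΣA·y / ΣA = 84.414 mm.
Transfer each piece to the horizontal centroidal axis using Ī + A·d² with d = y − 84.414:
  rectangular body: d = -11.914 mm → contributes +16 478 025 mm⁴
  semicircular cap: d = 73.3184 mm → contributes +7 688 468 mm⁴
Total I = 24 166 493 mm⁴.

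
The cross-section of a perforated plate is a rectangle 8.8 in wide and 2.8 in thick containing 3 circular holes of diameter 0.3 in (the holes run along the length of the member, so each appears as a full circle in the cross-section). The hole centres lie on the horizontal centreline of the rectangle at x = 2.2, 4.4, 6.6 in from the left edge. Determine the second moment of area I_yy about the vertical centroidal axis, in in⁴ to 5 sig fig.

Decompose the section into non-overlapping parts with the origin at the bottom-left of its bounding rectangle.
Plate: 8.8 × 2.8, A = 24.64 in², x = 4.4 in, Ī = 159.0101 in⁴.
Hole 1 (subtracted): ⌀0.3, A = 0.07068583 in², x = 2.2 in, Ī = 0.0003976078 in⁴.
Hole 2 (subtracted): ⌀0.3, A = 0.07068583 in², x = 4.4 in, Ī = 0.0003976078 in⁴.
Hole 3 (subtracted): ⌀0.3, A = 0.07068583 in², x = 6.6 in, Ī = 0.0003976078 in⁴.
By symmetry the centroid is at mid-width, x̄ = 4.4 in.
Transfer each piece to the vertical centroidal axis using Ī + A·d² with d = x − 4.4:
  plate: d = 0 in → contributes +159.0101 in⁴
  hole 1: d = -2.2 in → contributes −0.342517 in⁴
  hole 2: d = 0 in → contributes −0.0003976078 in⁴
  hole 3: d = 2.2 in → contributes −0.342517 in⁴
Total I = 158.3247 in⁴.

I_yy ≈ 158.32 in⁴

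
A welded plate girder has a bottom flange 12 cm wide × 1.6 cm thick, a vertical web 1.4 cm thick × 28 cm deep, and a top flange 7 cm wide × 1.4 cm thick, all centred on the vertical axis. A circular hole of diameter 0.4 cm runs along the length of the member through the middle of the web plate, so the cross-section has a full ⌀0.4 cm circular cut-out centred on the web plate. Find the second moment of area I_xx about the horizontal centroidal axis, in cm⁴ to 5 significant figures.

I_xx ≈ 8601.7 cm⁴

Split into non-overlapping primitives; take the origin at the lower-left of the bounding box.
Bottom plate: 12 × 1.6, A = 19.2 cm², y = 0.8 cm, Ī = 4.096 cm⁴.
Web plate: 1.4 × 28, A = 39.2 cm², y = 15.6 cm, Ī = 2561.067 cm⁴.
Top plate: 7 × 1.4, A = 9.8 cm², y = 30.3 cm, Ī = 1.600667 cm⁴.
Hole (subtracted): ⌀0.4, A = 0.1256637 cm², y = 15.6 cm, Ī = 0.001256637 cm⁴.
Centroid: ȳ = ΣA·y / ΣA = 13.54196 cm.
Transfer each piece to the horizontal centroidal axis using Ī + A·d² with d = y − 13.54196:
  bottom plate: d = -12.74196 cm → contributes +3121.359 cm⁴
  web plate: d = 2.058044 cm → contributes +2727.1 cm⁴
  top plate: d = 16.75804 cm → contributes +2753.755 cm⁴
  hole: d = 2.058044 cm → contributes −0.5335111 cm⁴
Total I = 8601.68 cm⁴.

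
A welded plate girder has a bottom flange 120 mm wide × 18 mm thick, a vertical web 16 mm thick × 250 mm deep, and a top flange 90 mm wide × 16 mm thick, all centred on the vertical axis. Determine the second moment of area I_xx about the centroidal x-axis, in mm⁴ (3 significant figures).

Treat the section as a set of non-overlapping primitives; coordinates are from the bounding-box lower-left.
Bottom plate: 120 × 18, A = 2 160 mm², y = 9 mm, Ī = 58 320 mm⁴.
Web plate: 16 × 250, A = 4 000 mm², y = 143 mm, Ī = 20 833 333 mm⁴.
Top plate: 90 × 16, A = 1 440 mm², y = 276 mm, Ī = 30 720 mm⁴.
Centroid: ȳ = ΣA·y / ΣA = 130.12 mm.
Transfer each piece to the centroidal x-axis using Ī + A·d² with d = y − 130.12:
  bottom plate: d = -121.12 mm → contributes +31 743 434 mm⁴
  web plate: d = 12.884 mm → contributes +21 497 345 mm⁴
  top plate: d = 145.88 mm → contributes +30 677 092 mm⁴
Total I = 83 917 871 mm⁴.

I_xx ≈ 8.39 × 10⁷ mm⁴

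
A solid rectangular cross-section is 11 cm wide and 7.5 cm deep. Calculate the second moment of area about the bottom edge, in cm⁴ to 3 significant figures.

I_base ≈ 1550 cm⁴

The section: 11 × 7.5, A = 82.5 cm², y = 3.75 cm, Ī = 386.72 cm⁴.
Transfer it to a horizontal axis along the bottom face using Ī + A·d² with d = y − 0:
  the section: d = 3.75 cm → contributes +1546.9 cm⁴
Total I = 1546.9 cm⁴.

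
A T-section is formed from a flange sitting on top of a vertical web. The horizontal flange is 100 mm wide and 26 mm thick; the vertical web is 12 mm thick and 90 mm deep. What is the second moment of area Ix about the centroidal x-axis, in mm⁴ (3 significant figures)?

Ix ≈ 3.44 × 10⁶ mm⁴

Decompose the section into non-overlapping parts with the origin at the bottom-left of its bounding rectangle.
Flange: 100 × 26, A = 2 600 mm², y = 103 mm, Ī = 146 467 mm⁴.
Web: 12 × 90, A = 1 080 mm², y = 45 mm, Ī = 729 000 mm⁴.
Centroid: ȳ = ΣA·y / ΣA = 85.978 mm.
Transfer each piece to the centroidal x-axis using Ī + A·d² with d = y − 85.978:
  flange: d = 17.022 mm → contributes +899 790 mm⁴
  web: d = -40.978 mm → contributes +2 542 555 mm⁴
Total I = 3 442 345 mm⁴.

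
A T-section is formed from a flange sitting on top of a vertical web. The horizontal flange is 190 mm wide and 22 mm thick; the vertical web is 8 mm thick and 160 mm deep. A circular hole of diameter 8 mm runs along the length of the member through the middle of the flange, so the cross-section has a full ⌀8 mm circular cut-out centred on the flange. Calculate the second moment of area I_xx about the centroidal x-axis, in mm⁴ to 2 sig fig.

I_xx ≈ 1.1 × 10⁷ mm⁴

Split into non-overlapping primitives; take the origin at the lower-left of the bounding box.
Flange: 190 × 22, A = 4 180 mm², y = 171 mm, Ī = 168 593 mm⁴.
Web: 8 × 160, A = 1 280 mm², y = 80 mm, Ī = 2 730 667 mm⁴.
Hole (subtracted): ⌀8, A = 50.27 mm², y = 171 mm, Ī = 201.1 mm⁴.
Centroid: ȳ = ΣA·y / ΣA = 149.5 mm.
Transfer each piece to the centroidal x-axis using Ī + A·d² with d = y − 149.5:
  flange: d = 21.53 mm → contributes +2 106 474 mm⁴
  web: d = -69.47 mm → contributes +8 907 774 mm⁴
  hole: d = 21.53 mm → contributes −23 505 mm⁴
Total I = 10 990 743 mm⁴.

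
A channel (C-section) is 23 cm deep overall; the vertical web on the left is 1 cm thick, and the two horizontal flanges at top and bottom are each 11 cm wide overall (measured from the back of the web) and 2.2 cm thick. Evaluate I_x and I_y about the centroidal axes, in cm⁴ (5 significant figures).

Break the section into simple shapes (no overlaps), measuring from the bottom-left corner of the bounding box.
Web: 1 × 23, A = 23 cm², y = 11.5 cm, Ī = 1013.917 cm⁴.
Top flange (beyond web): 10 × 2.2, A = 22 cm², y = 21.9 cm, Ī = 8.873333 cm⁴.
Bottom flange (beyond web): 10 × 2.2, A = 22 cm², y = 1.1 cm, Ī = 8.873333 cm⁴.
By symmetry the centroid is at mid-height, ȳ = 11.5 cm.
Transfer each piece to the centroidal x-axis using Ī + A·d² with d = y − 11.5:
  web: d = 0 cm → contributes +1013.917 cm⁴
  top flange (beyond web): d = 10.4 cm → contributes +2388.393 cm⁴
  bottom flange (beyond web): d = -10.4 cm → contributes +2388.393 cm⁴
Total I = 5790.703 cm⁴.
For the y-axis: x̄ = 4.11194 cm.
Repeating about the centroidal y-axis gives I_y = 825.4938 cm⁴.

I_x ≈ 5790.7 cm⁴, I_y ≈ 825.49 cm⁴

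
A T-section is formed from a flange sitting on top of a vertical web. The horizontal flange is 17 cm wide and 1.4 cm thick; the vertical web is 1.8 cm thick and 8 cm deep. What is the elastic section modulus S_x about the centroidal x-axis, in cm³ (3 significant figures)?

Split into non-overlapping primitives; take the origin at the lower-left of the bounding box.
Flange: 17 × 1.4, A = 23.8 cm², y = 8.7 cm, Ī = 3.8873 cm⁴.
Web: 1.8 × 8, A = 14.4 cm², y = 4 cm, Ī = 76.8 cm⁴.
Centroid: ȳ = ΣA·y / ΣA = 6.9283 cm.
Transfer each piece to the centroidal x-axis using Ī + A·d² with d = y − 6.9283:
  flange: d = 1.7717 cm → contributes +78.596 cm⁴
  web: d = -2.9283 cm → contributes +200.28 cm⁴
Total I = 278.87 cm⁴.
Extreme fibre distance c = 6.9283 cm; S = I/c = 40.251 cm³.

S_x ≈ 40.3 cm³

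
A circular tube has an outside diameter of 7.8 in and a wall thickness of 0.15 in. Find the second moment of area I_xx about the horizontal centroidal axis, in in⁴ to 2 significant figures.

Decompose the section into non-overlapping parts with the origin at the bottom-left of its bounding rectangle.
Outer circle: ⌀7.8, A = 47.78 in², y = 3.9 in, Ī = 181.7 in⁴.
Bore (subtracted): ⌀7.5, A = 44.18 in², y = 3.9 in, Ī = 155.3 in⁴.
By symmetry the centroid is at mid-height, ȳ = 3.9 in.
All pieces are centred on the horizontal centroidal axis, so I = ΣĪ (holes subtracted) = 26.38 in⁴.

I_xx ≈ 26 in⁴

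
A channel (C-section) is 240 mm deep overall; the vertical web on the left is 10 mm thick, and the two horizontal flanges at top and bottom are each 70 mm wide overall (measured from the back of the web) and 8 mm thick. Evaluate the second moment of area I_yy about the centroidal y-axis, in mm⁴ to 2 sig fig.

I_yy ≈ 1.1 × 10⁶ mm⁴

Treat the section as a set of non-overlapping primitives; coordinates are from the bounding-box lower-left.
Web: 10 × 240, A = 2 400 mm², x = 5 mm, Ī = 20 000 mm⁴.
Top flange (beyond web): 60 × 8, A = 480 mm², x = 40 mm, Ī = 144 000 mm⁴.
Bottom flange (beyond web): 60 × 8, A = 480 mm², x = 40 mm, Ī = 144 000 mm⁴.
Centroid: x̄ = ΣA·x / ΣA = 15 mm.
Transfer each piece to the centroidal y-axis using Ī + A·d² with d = x − 15:
  web: d = -10 mm → contributes +260 000 mm⁴
  top flange (beyond web): d = 25 mm → contributes +444 000 mm⁴
  bottom flange (beyond web): d = 25 mm → contributes +444 000 mm⁴
Total I = 1 148 000 mm⁴.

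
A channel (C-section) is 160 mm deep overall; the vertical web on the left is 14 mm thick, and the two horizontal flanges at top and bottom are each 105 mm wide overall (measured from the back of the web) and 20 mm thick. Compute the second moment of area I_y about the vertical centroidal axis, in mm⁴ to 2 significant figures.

Split into non-overlapping primitives; take the origin at the lower-left of the bounding box.
Web: 14 × 160, A = 2 240 mm², x = 7 mm, Ī = 36 587 mm⁴.
Top flange (beyond web): 91 × 20, A = 1 820 mm², x = 59.5 mm, Ī = 1 255 952 mm⁴.
Bottom flange (beyond web): 91 × 20, A = 1 820 mm², x = 59.5 mm, Ī = 1 255 952 mm⁴.
Centroid: x̄ = ΣA·x / ΣA = 39.5 mm.
Transfer each piece to the vertical centroidal axis using Ī + A·d² with d = x − 39.5:
  web: d = -32.5 mm → contributes +2 402 587 mm⁴
  top flange (beyond web): d = 20 mm → contributes +1 983 952 mm⁴
  bottom flange (beyond web): d = 20 mm → contributes +1 983 952 mm⁴
Total I = 6 370 490 mm⁴.

I_y ≈ 6.4 × 10⁶ mm⁴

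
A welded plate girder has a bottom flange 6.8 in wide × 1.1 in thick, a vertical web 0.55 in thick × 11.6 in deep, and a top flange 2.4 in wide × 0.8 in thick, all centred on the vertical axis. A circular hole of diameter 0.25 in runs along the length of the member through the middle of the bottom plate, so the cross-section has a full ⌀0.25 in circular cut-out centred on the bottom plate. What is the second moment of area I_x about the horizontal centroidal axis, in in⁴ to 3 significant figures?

I_x ≈ 367 in⁴

Split into non-overlapping primitives; take the origin at the lower-left of the bounding box.
Bottom plate: 6.8 × 1.1, A = 7.48 in², y = 0.55 in, Ī = 0.75423 in⁴.
Web plate: 0.55 × 11.6, A = 6.38 in², y = 6.9 in, Ī = 71.541 in⁴.
Top plate: 2.4 × 0.8, A = 1.92 in², y = 13.1 in, Ī = 0.1024 in⁴.
Hole (subtracted): ⌀0.25, A = 0.049087 in², y = 0.55 in, Ī = 0.00019175 in⁴.
Centroid: ȳ = ΣA·y / ΣA = 4.6571 in.
Transfer each piece to the horizontal centroidal axis using Ī + A·d² with d = y − 4.6571:
  bottom plate: d = -4.1071 in → contributes +126.93 in⁴
  web plate: d = 2.2429 in → contributes +103.64 in⁴
  top plate: d = 8.4429 in → contributes +136.96 in⁴
  hole: d = -4.1071 in → contributes −0.82823 in⁴
Total I = 366.7 in⁴.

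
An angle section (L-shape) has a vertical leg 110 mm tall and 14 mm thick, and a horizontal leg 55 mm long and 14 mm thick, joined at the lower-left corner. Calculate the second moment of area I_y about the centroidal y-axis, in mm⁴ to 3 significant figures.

Decompose the section into non-overlapping parts with the origin at the bottom-left of its bounding rectangle.
Vertical leg: 14 × 110, A = 1 540 mm², x = 7 mm, Ī = 25 153 mm⁴.
Horizontal leg (remainder): 41 × 14, A = 574 mm², x = 34.5 mm, Ī = 80 408 mm⁴.
Centroid: x̄ = ΣA·x / ΣA = 14.467 mm.
Transfer each piece to the centroidal y-axis using Ī + A·d² with d = x − 14.467:
  vertical leg: d = -7.4669 mm → contributes +111 015 mm⁴
  horizontal leg (remainder): d = 20.033 mm → contributes +310 769 mm⁴
Total I = 421 784 mm⁴.

I_y ≈ 4.22 × 10⁵ mm⁴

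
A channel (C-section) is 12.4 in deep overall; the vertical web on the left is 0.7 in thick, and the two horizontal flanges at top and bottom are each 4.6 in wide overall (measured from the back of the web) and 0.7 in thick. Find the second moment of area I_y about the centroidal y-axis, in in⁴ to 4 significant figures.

Decompose the section into non-overlapping parts with the origin at the bottom-left of its bounding rectangle.
Web: 0.7 × 12.4, A = 8.68 in², x = 0.35 in, Ī = 0.354433 in⁴.
Top flange (beyond web): 3.9 × 0.7, A = 2.73 in², x = 2.65 in, Ī = 3.46028 in⁴.
Bottom flange (beyond web): 3.9 × 0.7, A = 2.73 in², x = 2.65 in, Ī = 3.46028 in⁴.
Centroid: x̄ = ΣA·x / ΣA = 1.23812 in.
Transfer each piece to the centroidal y-axis using Ī + A·d² with d = x − 1.23812:
  web: d = -0.888119 in → contributes +7.20083 in⁴
  top flange (beyond web): d = 1.41188 in → contributes +8.90228 in⁴
  bottom flange (beyond web): d = 1.41188 in → contributes +8.90228 in⁴
Total I = 25.0054 in⁴.

I_y ≈ 25.01 in⁴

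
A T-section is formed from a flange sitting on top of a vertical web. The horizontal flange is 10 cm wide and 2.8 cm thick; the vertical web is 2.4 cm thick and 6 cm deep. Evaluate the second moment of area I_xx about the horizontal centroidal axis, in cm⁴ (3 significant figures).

Break the section into simple shapes (no overlaps), measuring from the bottom-left corner of the bounding box.
Flange: 10 × 2.8, A = 28 cm², y = 7.4 cm, Ī = 18.293 cm⁴.
Web: 2.4 × 6, A = 14.4 cm², y = 3 cm, Ī = 43.2 cm⁴.
Centroid: ȳ = ΣA·y / ΣA = 5.9057 cm.
Transfer each piece to the horizontal centroidal axis using Ī + A·d² with d = y − 5.9057:
  flange: d = 1.4943 cm → contributes +80.819 cm⁴
  web: d = -2.9057 cm → contributes +164.78 cm⁴
Total I = 245.6 cm⁴.

I_xx ≈ 246 cm⁴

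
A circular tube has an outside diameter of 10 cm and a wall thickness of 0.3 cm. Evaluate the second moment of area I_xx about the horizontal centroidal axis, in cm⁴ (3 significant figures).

I_xx ≈ 108 cm⁴

Treat the section as a set of non-overlapping primitives; coordinates are from the bounding-box lower-left.
Outer circle: ⌀10, A = 78.54 cm², y = 5 cm, Ī = 490.87 cm⁴.
Bore (subtracted): ⌀9.4, A = 69.398 cm², y = 5 cm, Ī = 383.25 cm⁴.
By symmetry the centroid is at mid-height, ȳ = 5 cm.
All pieces are centred on the horizontal centroidal axis, so I = ΣĪ (holes subtracted) = 107.62 cm⁴.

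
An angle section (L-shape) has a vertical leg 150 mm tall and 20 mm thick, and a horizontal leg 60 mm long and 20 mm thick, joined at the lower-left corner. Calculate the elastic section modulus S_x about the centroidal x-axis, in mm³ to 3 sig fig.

S_x ≈ 9.38 × 10⁴ mm³

Decompose the section into non-overlapping parts with the origin at the bottom-left of its bounding rectangle.
Vertical leg: 20 × 150, A = 3 000 mm², y = 75 mm, Ī = 5 625 000 mm⁴.
Horizontal leg (remainder): 40 × 20, A = 800 mm², y = 10 mm, Ī = 26 667 mm⁴.
Centroid: ȳ = ΣA·y / ΣA = 61.316 mm.
Transfer each piece to the centroidal x-axis using Ī + A·d² with d = y − 61.316:
  vertical leg: d = 13.684 mm → contributes +6 186 773 mm⁴
  horizontal leg (remainder): d = -51.316 mm → contributes +2 133 315 mm⁴
Total I = 8 320 088 mm⁴.
Extreme fibre distance c = 88.684 mm; S = I/c = 93 817 mm³.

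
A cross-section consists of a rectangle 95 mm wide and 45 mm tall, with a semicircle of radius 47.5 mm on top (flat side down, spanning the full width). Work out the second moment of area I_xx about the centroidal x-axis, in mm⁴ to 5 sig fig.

I_xx ≈ 4.8064 × 10⁶ mm⁴

Break the section into simple shapes (no overlaps), measuring from the bottom-left corner of the bounding box.
Rectangular body: 95 × 45, A = 4 275 mm², y = 22.5 mm, Ī = 721406.3 mm⁴.
Semicircular cap: semicircle r = 47.5, A = 3544.109 mm², y = 65.15963 mm, Ī = 558735.8 mm⁴.
Centroid: ȳ = ΣA·y / ΣA = 41.83601 mm.
Transfer each piece to the centroidal x-axis using Ī + A·d² with d = y − 41.83601:
  rectangular body: d = -19.33601 mm → contributes +2 319 749 mm⁴
  semicircular cap: d = 23.32362 mm → contributes +2 486 700 mm⁴
Total I = 4 806 448 mm⁴.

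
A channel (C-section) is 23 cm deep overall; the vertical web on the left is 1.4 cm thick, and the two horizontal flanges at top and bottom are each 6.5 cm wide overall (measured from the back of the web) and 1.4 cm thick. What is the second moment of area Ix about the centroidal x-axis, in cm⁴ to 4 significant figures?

Ix ≈ 3087 cm⁴

Split into non-overlapping primitives; take the origin at the lower-left of the bounding box.
Web: 1.4 × 23, A = 32.2 cm², y = 11.5 cm, Ī = 1419.48 cm⁴.
Top flange (beyond web): 5.1 × 1.4, A = 7.14 cm², y = 22.3 cm, Ī = 1.1662 cm⁴.
Bottom flange (beyond web): 5.1 × 1.4, A = 7.14 cm², y = 0.7 cm, Ī = 1.1662 cm⁴.
By symmetry the centroid is at mid-height, ȳ = 11.5 cm.
Transfer each piece to the centroidal x-axis using Ī + A·d² with d = y − 11.5:
  web: d = 0 cm → contributes +1419.48 cm⁴
  top flange (beyond web): d = 10.8 cm → contributes +833.976 cm⁴
  bottom flange (beyond web): d = -10.8 cm → contributes +833.976 cm⁴
Total I = 3087.43 cm⁴.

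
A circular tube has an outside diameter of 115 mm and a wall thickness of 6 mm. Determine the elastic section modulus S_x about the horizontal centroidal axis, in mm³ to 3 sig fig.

S_x ≈ 5.32 × 10⁴ mm³

Split into non-overlapping primitives; take the origin at the lower-left of the bounding box.
Outer circle: ⌀115, A = 10 387 mm², y = 57.5 mm, Ī = 8 585 414 mm⁴.
Bore (subtracted): ⌀103, A = 8332.3 mm², y = 57.5 mm, Ī = 5 524 828 mm⁴.
By symmetry the centroid is at mid-height, ȳ = 57.5 mm.
All pieces are centred on the horizontal centroidal axis, so I = ΣĪ (holes subtracted) = 3 060 586 mm⁴.
Extreme fibre distance c = 57.5 mm; S = I/c = 53 228 mm³.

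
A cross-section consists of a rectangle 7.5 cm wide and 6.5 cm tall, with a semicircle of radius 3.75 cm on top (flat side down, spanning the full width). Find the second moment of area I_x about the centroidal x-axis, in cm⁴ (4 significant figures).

I_x ≈ 549.7 cm⁴

Break the section into simple shapes (no overlaps), measuring from the bottom-left corner of the bounding box.
Rectangular body: 7.5 × 6.5, A = 48.75 cm², y = 3.25 cm, Ī = 171.641 cm⁴.
Semicircular cap: semicircle r = 3.75, A = 22.0893 cm², y = 8.09155 cm, Ī = 21.7049 cm⁴.
Centroid: ȳ = ΣA·y / ΣA = 4.75971 cm.
Transfer each piece to the centroidal x-axis using Ī + A·d² with d = y − 4.75971:
  rectangular body: d = -1.50971 cm → contributes +282.752 cm⁴
  semicircular cap: d = 3.33184 cm → contributes +266.922 cm⁴
Total I = 549.675 cm⁴.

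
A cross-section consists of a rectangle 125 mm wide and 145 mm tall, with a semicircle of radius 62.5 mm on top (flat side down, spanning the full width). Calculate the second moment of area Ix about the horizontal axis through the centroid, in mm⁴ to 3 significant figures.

Split into non-overlapping primitives; take the origin at the lower-left of the bounding box.
Rectangular body: 125 × 145, A = 18 125 mm², y = 72.5 mm, Ī = 31 756 510 mm⁴.
Semicircular cap: semicircle r = 62.5, A = 6135.9 mm², y = 171.53 mm, Ī = 1 674 758 mm⁴.
Centroid: ȳ = ΣA·y / ΣA = 97.545 mm.
Transfer each piece to the horizontal axis through the centroid using Ī + A·d² with d = y − 97.545:
  rectangular body: d = -25.045 mm → contributes +43 125 454 mm⁴
  semicircular cap: d = 73.981 mm → contributes +35 257 661 mm⁴
Total I = 78 383 115 mm⁴.

Ix ≈ 7.84 × 10⁷ mm⁴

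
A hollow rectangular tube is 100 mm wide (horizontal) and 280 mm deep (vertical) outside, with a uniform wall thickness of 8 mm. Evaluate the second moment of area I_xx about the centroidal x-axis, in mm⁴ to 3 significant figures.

Break the section into simple shapes (no overlaps), measuring from the bottom-left corner of the bounding box.
Outer rectangle: 100 × 280, A = 28 000 mm², y = 140 mm, Ī = 182 933 333 mm⁴.
Inner void (subtracted): 84 × 264, A = 22 176 mm², y = 140 mm, Ī = 128 798 208 mm⁴.
By symmetry the centroid is at mid-height, ȳ = 140 mm.
All pieces are centred on the centroidal x-axis, so I = ΣĪ (holes subtracted) = 54 135 125 mm⁴.

I_xx ≈ 5.41 × 10⁷ mm⁴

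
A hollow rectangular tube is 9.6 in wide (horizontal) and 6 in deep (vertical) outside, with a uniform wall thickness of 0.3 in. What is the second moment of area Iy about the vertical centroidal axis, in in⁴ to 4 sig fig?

Split into non-overlapping primitives; take the origin at the lower-left of the bounding box.
Outer rectangle: 9.6 × 6, A = 57.6 in², x = 4.8 in, Ī = 442.368 in⁴.
Inner void (subtracted): 9 × 5.4, A = 48.6 in², x = 4.8 in, Ī = 328.05 in⁴.
By symmetry the centroid is at mid-width, x̄ = 4.8 in.
All pieces are centred on the vertical centroidal axis, so I = ΣĪ (holes subtracted) = 114.318 in⁴.

Iy ≈ 114.3 in⁴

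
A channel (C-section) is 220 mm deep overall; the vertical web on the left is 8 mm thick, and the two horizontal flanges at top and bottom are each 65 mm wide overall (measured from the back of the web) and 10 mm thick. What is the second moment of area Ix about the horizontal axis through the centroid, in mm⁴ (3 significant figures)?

Ix ≈ 1.97 × 10⁷ mm⁴

Decompose the section into non-overlapping parts with the origin at the bottom-left of its bounding rectangle.
Web: 8 × 220, A = 1 760 mm², y = 110 mm, Ī = 7 098 667 mm⁴.
Top flange (beyond web): 57 × 10, A = 570 mm², y = 215 mm, Ī = 4 750 mm⁴.
Bottom flange (beyond web): 57 × 10, A = 570 mm², y = 5 mm, Ī = 4 750 mm⁴.
By symmetry the centroid is at mid-height, ȳ = 110 mm.
Transfer each piece to the horizontal axis through the centroid using Ī + A·d² with d = y − 110:
  web: d = 0 mm → contributes +7 098 667 mm⁴
  top flange (beyond web): d = 105 mm → contributes +6 289 000 mm⁴
  bottom flange (beyond web): d = -105 mm → contributes +6 289 000 mm⁴
Total I = 19 676 667 mm⁴.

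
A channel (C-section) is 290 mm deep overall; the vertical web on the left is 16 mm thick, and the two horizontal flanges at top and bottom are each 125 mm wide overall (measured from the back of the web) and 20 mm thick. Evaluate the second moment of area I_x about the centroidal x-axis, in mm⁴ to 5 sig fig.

I_x ≈ 1.1213 × 10⁸ mm⁴

Treat the section as a set of non-overlapping primitives; coordinates are from the bounding-box lower-left.
Web: 16 × 290, A = 4 640 mm², y = 145 mm, Ī = 32 518 667 mm⁴.
Top flange (beyond web): 109 × 20, A = 2 180 mm², y = 280 mm, Ī = 72666.67 mm⁴.
Bottom flange (beyond web): 109 × 20, A = 2 180 mm², y = 10 mm, Ī = 72666.67 mm⁴.
By symmetry the centroid is at mid-height, ȳ = 145 mm.
Transfer each piece to the centroidal x-axis using Ī + A·d² with d = y − 145:
  web: d = 0 mm → contributes +32 518 667 mm⁴
  top flange (beyond web): d = 135 mm → contributes +39 803 167 mm⁴
  bottom flange (beyond web): d = -135 mm → contributes +39 803 167 mm⁴
Total I = 112 125 000 mm⁴.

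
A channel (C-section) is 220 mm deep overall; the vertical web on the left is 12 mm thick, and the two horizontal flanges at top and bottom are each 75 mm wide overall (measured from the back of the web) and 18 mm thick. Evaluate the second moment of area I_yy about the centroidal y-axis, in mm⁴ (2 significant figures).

Decompose the section into non-overlapping parts with the origin at the bottom-left of its bounding rectangle.
Web: 12 × 220, A = 2 640 mm², x = 6 mm, Ī = 31 680 mm⁴.
Top flange (beyond web): 63 × 18, A = 1 134 mm², x = 43.5 mm, Ī = 375 071 mm⁴.
Bottom flange (beyond web): 63 × 18, A = 1 134 mm², x = 43.5 mm, Ī = 375 071 mm⁴.
Centroid: x̄ = ΣA·x / ΣA = 23.33 mm.
Transfer each piece to the centroidal y-axis using Ī + A·d² with d = x − 23.33:
  web: d = -17.33 mm → contributes +824 443 mm⁴
  top flange (beyond web): d = 20.17 mm → contributes +836 467 mm⁴
  bottom flange (beyond web): d = 20.17 mm → contributes +836 467 mm⁴
Total I = 2 497 377 mm⁴.

I_yy ≈ 2.5 × 10⁶ mm⁴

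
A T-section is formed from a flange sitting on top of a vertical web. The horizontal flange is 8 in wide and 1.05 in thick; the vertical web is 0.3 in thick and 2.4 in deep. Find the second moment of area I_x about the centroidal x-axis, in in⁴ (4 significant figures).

I_x ≈ 3.091 in⁴

Split into non-overlapping primitives; take the origin at the lower-left of the bounding box.
Flange: 8 × 1.05, A = 8.4 in², y = 2.925 in, Ī = 0.77175 in⁴.
Web: 0.3 × 2.4, A = 0.72 in², y = 1.2 in, Ī = 0.3456 in⁴.
Centroid: ȳ = ΣA·y / ΣA = 2.78882 in.
Transfer each piece to the centroidal x-axis using Ī + A·d² with d = y − 2.78882:
  flange: d = 0.136184 in → contributes +0.927538 in⁴
  web: d = -1.58882 in → contributes +2.16312 in⁴
Total I = 3.09066 in⁴.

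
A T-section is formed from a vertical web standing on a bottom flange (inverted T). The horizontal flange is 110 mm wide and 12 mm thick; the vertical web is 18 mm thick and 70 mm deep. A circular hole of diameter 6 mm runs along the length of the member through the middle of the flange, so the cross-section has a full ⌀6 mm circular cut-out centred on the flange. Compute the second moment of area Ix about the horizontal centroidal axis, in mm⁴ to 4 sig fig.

Treat the section as a set of non-overlapping primitives; coordinates are from the bounding-box lower-left.
Flange: 110 × 12, A = 1 320 mm², y = 6 mm, Ī = 15 840 mm⁴.
Web: 18 × 70, A = 1 260 mm², y = 47 mm, Ī = 514 500 mm⁴.
Hole (subtracted): ⌀6, A = 28.2743 mm², y = 6 mm, Ī = 63.6173 mm⁴.
Centroid: ȳ = ΣA·y / ΣA = 26.2451 mm.
Transfer each piece to the horizontal centroidal axis using Ī + A·d² with d = y − 26.2451:
  flange: d = -20.2451 mm → contributes +556 862 mm⁴
  web: d = 20.7549 mm → contributes +1 057 264 mm⁴
  hole: d = -20.2451 mm → contributes −11652.3 mm⁴
Total I = 1 602 473 mm⁴.

Ix ≈ 1.602 × 10⁶ mm⁴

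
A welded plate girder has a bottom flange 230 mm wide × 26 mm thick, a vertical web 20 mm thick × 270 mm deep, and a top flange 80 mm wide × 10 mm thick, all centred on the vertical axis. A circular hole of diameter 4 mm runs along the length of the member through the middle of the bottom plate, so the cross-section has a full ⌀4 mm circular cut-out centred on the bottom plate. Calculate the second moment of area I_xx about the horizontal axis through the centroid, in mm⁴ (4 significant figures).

I_xx ≈ 1.307 × 10⁸ mm⁴

Decompose the section into non-overlapping parts with the origin at the bottom-left of its bounding rectangle.
Bottom plate: 230 × 26, A = 5 980 mm², y = 13 mm, Ī = 336 873 mm⁴.
Web plate: 20 × 270, A = 5 400 mm², y = 161 mm, Ī = 32 805 000 mm⁴.
Top plate: 80 × 10, A = 800 mm², y = 301 mm, Ī = 6666.67 mm⁴.
Hole (subtracted): ⌀4, A = 12.5664 mm², y = 13 mm, Ī = 12.5664 mm⁴.
Centroid: ȳ = ΣA·y / ΣA = 97.6193 mm.
Transfer each piece to the horizontal axis through the centroid using Ī + A·d² with d = y − 97.6193:
  bottom plate: d = -84.6193 mm → contributes +43 156 244 mm⁴
  web plate: d = 63.3807 mm → contributes +54 497 395 mm⁴
  top plate: d = 203.381 mm → contributes +33 097 626 mm⁴
  hole: d = -84.6193 mm → contributes −89993.2 mm⁴
Total I = 130 661 272 mm⁴.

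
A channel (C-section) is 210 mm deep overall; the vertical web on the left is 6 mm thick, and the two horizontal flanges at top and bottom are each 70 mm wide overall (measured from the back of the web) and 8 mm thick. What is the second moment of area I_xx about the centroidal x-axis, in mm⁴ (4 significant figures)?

I_xx ≈ 1.508 × 10⁷ mm⁴

Break the section into simple shapes (no overlaps), measuring from the bottom-left corner of the bounding box.
Web: 6 × 210, A = 1 260 mm², y = 105 mm, Ī = 4 630 500 mm⁴.
Top flange (beyond web): 64 × 8, A = 512 mm², y = 206 mm, Ī = 2730.67 mm⁴.
Bottom flange (beyond web): 64 × 8, A = 512 mm², y = 4 mm, Ī = 2730.67 mm⁴.
By symmetry the centroid is at mid-height, ȳ = 105 mm.
Transfer each piece to the centroidal x-axis using Ī + A·d² with d = y − 105:
  web: d = 0 mm → contributes +4 630 500 mm⁴
  top flange (beyond web): d = 101 mm → contributes +5 225 643 mm⁴
  bottom flange (beyond web): d = -101 mm → contributes +5 225 643 mm⁴
Total I = 15 081 785 mm⁴.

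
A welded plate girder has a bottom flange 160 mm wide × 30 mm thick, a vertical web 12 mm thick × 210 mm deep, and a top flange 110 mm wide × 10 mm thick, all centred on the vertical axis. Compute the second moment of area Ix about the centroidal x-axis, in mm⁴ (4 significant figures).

Treat the section as a set of non-overlapping primitives; coordinates are from the bounding-box lower-left.
Bottom plate: 160 × 30, A = 4 800 mm², y = 15 mm, Ī = 360 000 mm⁴.
Web plate: 12 × 210, A = 2 520 mm², y = 135 mm, Ī = 9 261 000 mm⁴.
Top plate: 110 × 10, A = 1 100 mm², y = 245 mm, Ī = 9166.67 mm⁴.
Centroid: ȳ = ΣA·y / ΣA = 80.962 mm.
Transfer each piece to the centroidal x-axis using Ī + A·d² with d = y − 80.962:
  bottom plate: d = -65.962 mm → contributes +21 244 727 mm⁴
  web plate: d = 54.038 mm → contributes +16 619 667 mm⁴
  top plate: d = 164.038 mm → contributes +29 608 480 mm⁴
Total I = 67 472 875 mm⁴.

Ix ≈ 6.747 × 10⁷ mm⁴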